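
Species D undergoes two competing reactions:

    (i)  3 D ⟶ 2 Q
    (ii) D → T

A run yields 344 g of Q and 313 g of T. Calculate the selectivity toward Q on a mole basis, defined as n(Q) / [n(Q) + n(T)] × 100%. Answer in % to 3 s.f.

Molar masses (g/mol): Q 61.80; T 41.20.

n(Q) = 344 / 61.80 = 5.566 mol
n(T) = 313 / 41.20 = 7.597 mol
selectivity = 5.566/(5.566+7.597) × 100 = 42.29 %

42.3 %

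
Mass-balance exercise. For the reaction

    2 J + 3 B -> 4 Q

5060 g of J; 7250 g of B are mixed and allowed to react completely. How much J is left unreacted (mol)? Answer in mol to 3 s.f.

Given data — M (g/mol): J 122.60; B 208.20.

18.1 mol

n(J) = 5060 / 122.60 = 41.27 mol
n(B) = 7250 / 208.20 = 34.82 mol
n/ν → J: 20.64, B: 11.61; B is limiting.
J consumed = (2/3) × 34.82 = 23.21 mol
J remaining = 41.27 − 23.21 = 18.06 mol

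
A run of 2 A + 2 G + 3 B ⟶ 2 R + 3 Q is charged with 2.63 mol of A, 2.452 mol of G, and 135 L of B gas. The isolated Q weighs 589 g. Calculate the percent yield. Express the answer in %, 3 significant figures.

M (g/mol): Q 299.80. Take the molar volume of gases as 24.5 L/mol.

n(A) = 2.630 mol
n(G) = 2.452 mol
n(B) = 135.0 / 24.5 = 5.510 mol
n/ν → A: 1.315, G: 1.226, B: 1.837; G is limiting.
theoretical n(Q) = (3/2) × 2.452 = 3.678 mol → 1103 g
% yield = 589 / 1103 × 100 = 53.40 %

53.4 %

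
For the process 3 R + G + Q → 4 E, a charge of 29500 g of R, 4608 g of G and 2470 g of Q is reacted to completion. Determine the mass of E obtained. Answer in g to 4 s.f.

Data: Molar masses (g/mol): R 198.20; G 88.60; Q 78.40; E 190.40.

23990 g

n(R) = 29500 / 198.20 = 148.8 mol
n(G) = 4608 / 88.60 = 52.01 mol
n(Q) = 2470 / 78.40 = 31.51 mol
n/ν for R = 148.8/3 = 49.60
n/ν for G = 52.01/1 = 52.01
n/ν for Q = 31.51/1 = 31.51
Smallest n/ν is Q → limiting reagent.
n(E) = (4/1) × 31.51 = 126.0 mol
mass = 126.0 × 190.40 = 23990 g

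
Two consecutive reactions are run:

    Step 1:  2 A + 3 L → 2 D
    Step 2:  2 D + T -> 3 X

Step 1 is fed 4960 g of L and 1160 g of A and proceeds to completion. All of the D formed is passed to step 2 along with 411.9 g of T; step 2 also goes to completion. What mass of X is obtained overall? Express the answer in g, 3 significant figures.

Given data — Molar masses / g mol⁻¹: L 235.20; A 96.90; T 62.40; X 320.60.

Step 1:
n(L) = 4960 / 235.20 = 21.09 mol
n(A) = 1160 / 96.90 = 11.97 mol
n/ν for L = 21.09/3 = 7.030
n/ν for A = 11.97/2 = 5.985
Smallest n/ν is A → limiting reagent.
n(D) produced = (2/2) × 11.97 = 11.97 mol
Step 2:
n(D) available = 11.97 mol
n(T) = 411.9 / 62.40 = 6.601 mol
n/ν for D = 11.97/2 = 5.985
n/ν for T = 6.601/1 = 6.601
Smallest n/ν is D → limiting reagent.
n(X) = (3/2) × 11.97 = 17.96 mol
mass = 17.96 × 320.60 = 5758 g

5760 g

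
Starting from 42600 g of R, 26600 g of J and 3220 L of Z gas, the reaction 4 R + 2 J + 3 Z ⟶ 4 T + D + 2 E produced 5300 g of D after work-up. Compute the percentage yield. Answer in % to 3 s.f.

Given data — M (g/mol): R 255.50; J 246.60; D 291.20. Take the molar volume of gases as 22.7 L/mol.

n(R) = 42600 / 255.50 = 166.7 mol
n(J) = 26600 / 246.60 = 107.9 mol
n(Z) = 3220 / 22.7 = 141.9 mol
n/ν → R: 41.68, J: 53.95, Z: 47.30; R is limiting.
theoretical n(D) = (1/4) × 166.7 = 41.68 mol → 12140 g
% yield = 5300 / 12140 × 100 = 43.66 %

43.7 %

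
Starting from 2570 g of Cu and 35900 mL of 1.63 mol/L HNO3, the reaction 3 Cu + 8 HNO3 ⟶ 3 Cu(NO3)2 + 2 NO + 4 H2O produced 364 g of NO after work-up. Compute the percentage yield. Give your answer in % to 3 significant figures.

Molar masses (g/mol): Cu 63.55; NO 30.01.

82.9 %

n(Cu) = 2570 / 63.55 = 40.44 mol
n(HNO3) = 1.63 × 35900/1000 = 58.52 mol
n/ν for Cu = 40.44/3 = 13.48
n/ν for HNO3 = 58.52/8 = 7.315
Smallest n/ν is HNO3 → limiting reagent.
theoretical n(NO) = (2/8) × 58.52 = 14.63 mol → 439.0 g
% yield = 364 / 439.0 × 100 = 82.92 %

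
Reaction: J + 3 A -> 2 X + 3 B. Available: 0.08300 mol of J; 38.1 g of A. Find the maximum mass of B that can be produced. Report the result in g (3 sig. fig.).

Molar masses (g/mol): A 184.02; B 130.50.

27.0 g

n(J) = 0.08300 mol
n(A) = 38.10 / 184.02 = 0.2070 mol
n/ν for J = 0.08300/1 = 0.08300
n/ν for A = 0.2070/3 = 0.06900
Smallest n/ν is A → limiting reagent.
n(B) = (3/3) × 0.2070 = 0.2070 mol
mass = 0.2070 × 130.50 = 27.01 g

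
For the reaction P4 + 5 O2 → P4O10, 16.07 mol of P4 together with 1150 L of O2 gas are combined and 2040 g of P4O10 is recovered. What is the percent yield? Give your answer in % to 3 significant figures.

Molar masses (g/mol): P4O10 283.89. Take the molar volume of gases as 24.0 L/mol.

n(P4) = 16.07 mol
n(O2) = 1150 / 24.0 = 47.92 mol
n/ν for P4 = 16.07/1 = 16.07
n/ν for O2 = 47.92/5 = 9.584
Smallest n/ν is O2 → limiting reagent.
theoretical n(P4O10) = (1/5) × 47.92 = 9.584 mol → 2721 g
% yield = 2040 / 2721 × 100 = 74.97 %

75.0 %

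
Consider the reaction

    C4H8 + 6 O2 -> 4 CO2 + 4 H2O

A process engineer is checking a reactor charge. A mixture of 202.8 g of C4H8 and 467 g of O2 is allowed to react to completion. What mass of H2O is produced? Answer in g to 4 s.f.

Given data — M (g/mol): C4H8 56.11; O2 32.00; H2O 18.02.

175.3 g

n(C4H8) = 202.8 / 56.11 = 3.614 mol
n(O2) = 467.0 / 32.00 = 14.59 mol
n/ν for C4H8 = 3.614/1 = 3.614
n/ν for O2 = 14.59/6 = 2.432
Smallest n/ν is O2 → limiting reagent.
n(H2O) = (4/6) × 14.59 = 9.727 mol
mass = 9.727 × 18.02 = 175.3 g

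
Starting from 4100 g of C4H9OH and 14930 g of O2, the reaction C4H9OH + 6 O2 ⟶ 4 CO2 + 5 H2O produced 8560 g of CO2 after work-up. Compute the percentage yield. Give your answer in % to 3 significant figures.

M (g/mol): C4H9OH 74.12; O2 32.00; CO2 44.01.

n(C4H9OH) = 4100 / 74.12 = 55.32 mol
n(O2) = 14930 / 32.00 = 466.6 mol
n/ν for C4H9OH = 55.32/1 = 55.32
n/ν for O2 = 466.6/6 = 77.77
Smallest n/ν is C4H9OH → limiting reagent.
theoretical n(CO2) = (4/1) × 55.32 = 221.3 mol → 9739 g
% yield = 8560 / 9739 × 100 = 87.89 %

87.9 %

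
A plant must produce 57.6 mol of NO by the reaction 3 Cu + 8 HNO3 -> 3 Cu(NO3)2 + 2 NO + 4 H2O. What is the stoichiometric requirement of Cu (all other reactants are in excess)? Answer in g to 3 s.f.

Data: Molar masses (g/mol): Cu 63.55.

5490 g

n(NO) = 57.60 mol
n(Cu) = (3/2) × 57.60 = 86.40 mol
mass = 86.40 × 63.55 = 5491 g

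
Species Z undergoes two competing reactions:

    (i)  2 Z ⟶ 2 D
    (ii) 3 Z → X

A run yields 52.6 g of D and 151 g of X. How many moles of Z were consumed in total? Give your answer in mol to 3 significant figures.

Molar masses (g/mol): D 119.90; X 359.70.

1.70 mol

n(D) = 52.6 / 119.90 = 0.4387 mol
n(X) = 151 / 359.70 = 0.4198 mol
n(Z) via (i) = (2/2)×0.4387 = 0.4387 mol
n(Z) via (ii) = (3/1)×0.4198 = 1.259 mol
total n(Z) = 0.4387 + 1.259 = 1.698 mol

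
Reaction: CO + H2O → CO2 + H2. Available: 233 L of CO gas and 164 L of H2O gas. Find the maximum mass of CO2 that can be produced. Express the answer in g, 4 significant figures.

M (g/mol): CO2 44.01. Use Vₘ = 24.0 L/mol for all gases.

n(CO) = 233.0 / 24.0 = 9.708 mol
n(H2O) = 164.0 / 24.0 = 6.833 mol
n/ν for CO = 9.708/1 = 9.708
n/ν for H2O = 6.833/1 = 6.833
Smallest n/ν is H2O → limiting reagent.
n(CO2) = (1/1) × 6.833 = 6.833 mol
mass = 6.833 × 44.01 = 300.7 g

300.7 g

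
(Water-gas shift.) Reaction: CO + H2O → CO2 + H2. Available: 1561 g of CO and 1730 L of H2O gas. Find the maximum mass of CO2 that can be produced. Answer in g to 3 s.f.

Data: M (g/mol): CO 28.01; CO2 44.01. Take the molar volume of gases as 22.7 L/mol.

2450 g

n(CO) = 1561 / 28.01 = 55.73 mol
n(H2O) = 1730 / 22.7 = 76.21 mol
n/ν for CO = 55.73/1 = 55.73
n/ν for H2O = 76.21/1 = 76.21
Smallest n/ν is CO → limiting reagent.
n(CO2) = (1/1) × 55.73 = 55.73 mol
mass = 55.73 × 44.01 = 2453 g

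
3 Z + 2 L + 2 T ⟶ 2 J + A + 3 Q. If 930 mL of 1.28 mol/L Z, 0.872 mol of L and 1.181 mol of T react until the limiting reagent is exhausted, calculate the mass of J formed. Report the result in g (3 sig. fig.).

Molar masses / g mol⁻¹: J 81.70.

64.8 g

n(Z) = 1.28 × 930.0/1000 = 1.190 mol
n(L) = 0.8720 mol
n(T) = 1.181 mol
n/ν for Z = 1.190/3 = 0.3967
n/ν for L = 0.8720/2 = 0.4360
n/ν for T = 1.181/2 = 0.5905
Smallest n/ν is Z → limiting reagent.
n(J) = (2/3) × 1.190 = 0.7933 mol
mass = 0.7933 × 81.70 = 64.81 g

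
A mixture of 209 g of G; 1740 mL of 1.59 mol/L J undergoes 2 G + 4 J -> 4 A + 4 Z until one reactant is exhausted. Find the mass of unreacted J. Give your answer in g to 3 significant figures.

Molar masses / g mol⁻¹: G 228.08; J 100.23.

n(G) = 209.0 / 228.08 = 0.9163 mol
n(J) = 1.59 × 1740/1000 = 2.767 mol
n/ν → G: 0.4582, J: 0.6918; G is limiting.
J consumed = (4/2) × 0.9163 = 1.833 mol
J remaining = 2.767 − 1.833 = 0.9340 mol
mass = 0.9340 × 100.23 = 93.61 g

93.6 g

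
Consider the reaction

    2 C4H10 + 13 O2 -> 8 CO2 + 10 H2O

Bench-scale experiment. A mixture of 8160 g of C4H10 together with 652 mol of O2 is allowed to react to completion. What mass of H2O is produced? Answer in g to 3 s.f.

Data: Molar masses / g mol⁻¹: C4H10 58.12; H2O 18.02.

n(C4H10) = 8160 / 58.12 = 140.4 mol
n(O2) = 652.0 mol
n/ν for C4H10 = 140.4/2 = 70.20
n/ν for O2 = 652.0/13 = 50.15
Smallest n/ν is O2 → limiting reagent.
n(H2O) = (10/13) × 652.0 = 501.5 mol
mass = 501.5 × 18.02 = 9037 g

9040 g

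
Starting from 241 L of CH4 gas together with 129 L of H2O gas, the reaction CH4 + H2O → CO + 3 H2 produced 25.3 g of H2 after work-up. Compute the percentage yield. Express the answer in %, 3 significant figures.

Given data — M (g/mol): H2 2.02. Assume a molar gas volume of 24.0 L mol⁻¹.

n(CH4) = 241.0 / 24.0 = 10.04 mol
n(H2O) = 129.0 / 24.0 = 5.375 mol
n/ν for CH4 = 10.04/1 = 10.04
n/ν for H2O = 5.375/1 = 5.375
Smallest n/ν is H2O → limiting reagent.
theoretical n(H2) = (3/1) × 5.375 = 16.13 mol → 32.58 g
% yield = 25.3 / 32.58 × 100 = 77.66 %

77.7 %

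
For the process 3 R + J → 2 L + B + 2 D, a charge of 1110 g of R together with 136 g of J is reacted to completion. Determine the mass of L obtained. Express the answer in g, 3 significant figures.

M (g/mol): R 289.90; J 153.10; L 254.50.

n(R) = 1110 / 289.90 = 3.829 mol
n(J) = 136.0 / 153.10 = 0.8883 mol
n/ν → R: 1.276, J: 0.8883; J is limiting.
n(L) = (2/1) × 0.8883 = 1.777 mol
mass = 1.777 × 254.50 = 452.2 g

452 g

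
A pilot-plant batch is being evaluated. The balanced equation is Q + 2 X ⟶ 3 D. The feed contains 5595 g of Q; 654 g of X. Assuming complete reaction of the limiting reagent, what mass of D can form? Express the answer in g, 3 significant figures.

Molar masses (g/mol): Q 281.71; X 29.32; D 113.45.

n(Q) = 5595 / 281.71 = 19.86 mol
n(X) = 654.0 / 29.32 = 22.31 mol
n/ν for Q = 19.86/1 = 19.86
n/ν for X = 22.31/2 = 11.16
Smallest n/ν is X → limiting reagent.
n(D) = (3/2) × 22.31 = 33.47 mol
mass = 33.47 × 113.45 = 3797 g

3800 g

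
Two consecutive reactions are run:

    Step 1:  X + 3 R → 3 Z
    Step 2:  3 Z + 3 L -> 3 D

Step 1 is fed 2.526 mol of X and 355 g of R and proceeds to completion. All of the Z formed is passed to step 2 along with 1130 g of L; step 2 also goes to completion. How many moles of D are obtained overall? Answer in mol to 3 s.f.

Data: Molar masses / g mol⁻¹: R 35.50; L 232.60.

Step 1:
n(X) = 2.526 mol
n(R) = 355.0 / 35.50 = 10.00 mol
n/ν → X: 2.526, R: 3.333; X is limiting.
n(Z) produced = (3/1) × 2.526 = 7.578 mol
Step 2:
n(Z) available = 7.578 mol
n(L) = 1130 / 232.60 = 4.858 mol
n/ν → Z: 2.526, L: 1.619; L is limiting.
n(D) = (3/3) × 4.858 = 4.858 mol

4.86 mol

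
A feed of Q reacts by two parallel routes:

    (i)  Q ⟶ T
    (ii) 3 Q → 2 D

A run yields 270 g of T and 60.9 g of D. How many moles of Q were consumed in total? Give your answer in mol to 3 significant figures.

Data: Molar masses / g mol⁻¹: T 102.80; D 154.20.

3.22 mol

n(T) = 270 / 102.80 = 2.626 mol
n(D) = 60.9 / 154.20 = 0.3949 mol
n(Q) via (i) = (1/1)×2.626 = 2.626 mol
n(Q) via (ii) = (3/2)×0.3949 = 0.5924 mol
total n(Q) = 2.626 + 0.5924 = 3.218 mol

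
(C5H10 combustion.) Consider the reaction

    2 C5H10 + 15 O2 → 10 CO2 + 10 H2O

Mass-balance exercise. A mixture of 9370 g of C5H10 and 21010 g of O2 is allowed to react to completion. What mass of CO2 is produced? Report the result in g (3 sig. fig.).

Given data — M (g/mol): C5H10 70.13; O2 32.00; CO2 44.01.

n(C5H10) = 9370 / 70.13 = 133.6 mol
n(O2) = 21010 / 32.00 = 656.6 mol
n/ν for C5H10 = 133.6/2 = 66.80
n/ν for O2 = 656.6/15 = 43.77
Smallest n/ν is O2 → limiting reagent.
n(CO2) = (10/15) × 656.6 = 437.7 mol
mass = 437.7 × 44.01 = 19260 g

19300 g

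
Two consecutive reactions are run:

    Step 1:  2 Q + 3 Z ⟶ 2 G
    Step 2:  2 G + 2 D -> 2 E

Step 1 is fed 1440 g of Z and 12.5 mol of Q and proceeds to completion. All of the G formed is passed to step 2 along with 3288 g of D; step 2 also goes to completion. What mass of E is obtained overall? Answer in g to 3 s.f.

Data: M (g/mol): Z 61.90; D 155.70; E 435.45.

5440 g

Step 1:
n(Z) = 1440 / 61.90 = 23.26 mol
n(Q) = 12.50 mol
n/ν for Z = 23.26/3 = 7.753
n/ν for Q = 12.50/2 = 6.250
Smallest n/ν is Q → limiting reagent.
n(G) produced = (2/2) × 12.50 = 12.50 mol
Step 2:
n(G) available = 12.50 mol
n(D) = 3288 / 155.70 = 21.12 mol
n/ν for G = 12.50/2 = 6.250
n/ν for D = 21.12/2 = 10.56
Smallest n/ν is G → limiting reagent.
n(E) = (2/2) × 12.50 = 12.50 mol
mass = 12.50 × 435.45 = 5443 g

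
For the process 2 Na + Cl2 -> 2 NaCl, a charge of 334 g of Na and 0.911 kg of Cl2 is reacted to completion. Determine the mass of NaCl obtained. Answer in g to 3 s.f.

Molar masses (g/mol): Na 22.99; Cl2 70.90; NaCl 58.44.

n(Na) = 334.0 / 22.99 = 14.53 mol
n(Cl2) = 0.9110×1000 / 70.90 = 12.85 mol
n/ν → Na: 7.265, Cl2: 12.85; Na is limiting.
n(NaCl) = (2/2) × 14.53 = 14.53 mol
mass = 14.53 × 58.44 = 849.1 g

849 g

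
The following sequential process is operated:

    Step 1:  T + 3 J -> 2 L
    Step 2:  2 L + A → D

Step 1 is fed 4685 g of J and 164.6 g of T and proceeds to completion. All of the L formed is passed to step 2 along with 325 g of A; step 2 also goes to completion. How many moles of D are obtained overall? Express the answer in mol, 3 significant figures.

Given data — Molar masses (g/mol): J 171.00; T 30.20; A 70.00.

Step 1:
n(J) = 4685 / 171.00 = 27.40 mol
n(T) = 164.6 / 30.20 = 5.450 mol
n/ν for J = 27.40/3 = 9.133
n/ν for T = 5.450/1 = 5.450
Smallest n/ν is T → limiting reagent.
n(L) produced = (2/1) × 5.450 = 10.90 mol
Step 2:
n(L) available = 10.90 mol
n(A) = 325.0 / 70.00 = 4.643 mol
n/ν for L = 10.90/2 = 5.450
n/ν for A = 4.643/1 = 4.643
Smallest n/ν is A → limiting reagent.
n(D) = (1/1) × 4.643 = 4.643 mol

4.64 mol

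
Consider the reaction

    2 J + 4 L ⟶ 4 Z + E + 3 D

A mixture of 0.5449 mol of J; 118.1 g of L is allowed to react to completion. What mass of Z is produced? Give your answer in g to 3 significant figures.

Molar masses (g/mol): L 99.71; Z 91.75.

100 g

n(J) = 0.5449 mol
n(L) = 118.1 / 99.71 = 1.184 mol
n/ν for J = 0.5449/2 = 0.2725
n/ν for L = 1.184/4 = 0.2960
Smallest n/ν is J → limiting reagent.
n(Z) = (4/2) × 0.5449 = 1.090 mol
mass = 1.090 × 91.75 = 100.0 g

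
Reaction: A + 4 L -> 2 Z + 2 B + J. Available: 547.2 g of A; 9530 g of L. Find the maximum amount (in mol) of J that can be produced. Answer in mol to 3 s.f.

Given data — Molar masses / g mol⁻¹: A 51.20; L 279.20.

n(A) = 547.2 / 51.20 = 10.69 mol
n(L) = 9530 / 279.20 = 34.13 mol
n/ν for A = 10.69/1 = 10.69
n/ν for L = 34.13/4 = 8.533
Smallest n/ν is L → limiting reagent.
n(J) = (1/4) × 34.13 = 8.533 mol

8.53 mol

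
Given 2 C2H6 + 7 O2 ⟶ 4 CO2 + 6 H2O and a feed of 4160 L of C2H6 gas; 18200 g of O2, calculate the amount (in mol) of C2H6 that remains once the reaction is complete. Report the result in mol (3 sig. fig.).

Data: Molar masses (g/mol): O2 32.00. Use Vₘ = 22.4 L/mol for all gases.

23.2 mol

n(C2H6) = 4160 / 22.4 = 185.7 mol
n(O2) = 18200 / 32.00 = 568.8 mol
n/ν for C2H6 = 185.7/2 = 92.85
n/ν for O2 = 568.8/7 = 81.26
Smallest n/ν is O2 → limiting reagent.
C2H6 consumed = (2/7) × 568.8 = 162.5 mol
C2H6 remaining = 185.7 − 162.5 = 23.20 mol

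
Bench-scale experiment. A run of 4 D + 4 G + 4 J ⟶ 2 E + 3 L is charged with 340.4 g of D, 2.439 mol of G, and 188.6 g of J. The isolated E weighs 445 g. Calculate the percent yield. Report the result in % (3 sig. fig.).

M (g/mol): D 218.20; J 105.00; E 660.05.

86.4 %

n(D) = 340.4 / 218.20 = 1.560 mol
n(G) = 2.439 mol
n(J) = 188.6 / 105.00 = 1.796 mol
n/ν → D: 0.3900, G: 0.6098, J: 0.4490; D is limiting.
theoretical n(E) = (2/4) × 1.560 = 0.7800 mol → 514.8 g
% yield = 445 / 514.8 × 100 = 86.44 %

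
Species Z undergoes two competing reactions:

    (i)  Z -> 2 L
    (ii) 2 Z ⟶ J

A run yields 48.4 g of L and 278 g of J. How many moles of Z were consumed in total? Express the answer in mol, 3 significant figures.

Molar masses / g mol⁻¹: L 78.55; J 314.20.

2.08 mol

n(L) = 48.4 / 78.55 = 0.6162 mol
n(J) = 278 / 314.20 = 0.8848 mol
n(Z) via (i) = (1/2)×0.6162 = 0.3081 mol
n(Z) via (ii) = (2/1)×0.8848 = 1.770 mol
total n(Z) = 0.3081 + 1.770 = 2.078 mol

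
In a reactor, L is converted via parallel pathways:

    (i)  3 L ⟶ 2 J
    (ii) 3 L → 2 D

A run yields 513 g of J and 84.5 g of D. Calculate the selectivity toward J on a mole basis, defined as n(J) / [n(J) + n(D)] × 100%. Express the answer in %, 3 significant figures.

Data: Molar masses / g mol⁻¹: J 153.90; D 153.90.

n(J) = 513 / 153.90 = 3.333 mol
n(D) = 84.5 / 153.90 = 0.5491 mol
selectivity = 3.333/(3.333+0.5491) × 100 = 85.86 %

85.9 %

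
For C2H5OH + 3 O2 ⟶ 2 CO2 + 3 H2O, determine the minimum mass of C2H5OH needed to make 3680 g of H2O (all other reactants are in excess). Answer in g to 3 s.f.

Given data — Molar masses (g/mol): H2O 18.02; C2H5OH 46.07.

n(H2O) = 3680 / 18.02 = 204.2 mol
n(C2H5OH) = (1/3) × 204.2 = 68.07 mol
mass = 68.07 × 46.07 = 3136 g

3140 g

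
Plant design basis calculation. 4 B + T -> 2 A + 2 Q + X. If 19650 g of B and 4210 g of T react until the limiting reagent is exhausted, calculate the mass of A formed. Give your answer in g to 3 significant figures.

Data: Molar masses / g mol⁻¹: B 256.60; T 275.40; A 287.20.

n(B) = 19650 / 256.60 = 76.58 mol
n(T) = 4210 / 275.40 = 15.29 mol
n/ν → B: 19.15, T: 15.29; T is limiting.
n(A) = (2/1) × 15.29 = 30.58 mol
mass = 30.58 × 287.20 = 8783 g

8780 g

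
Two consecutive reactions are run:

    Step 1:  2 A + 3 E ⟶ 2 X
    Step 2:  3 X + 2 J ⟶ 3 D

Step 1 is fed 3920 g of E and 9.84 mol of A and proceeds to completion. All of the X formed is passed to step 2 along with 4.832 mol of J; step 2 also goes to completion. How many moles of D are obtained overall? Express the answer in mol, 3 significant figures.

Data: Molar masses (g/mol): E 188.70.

Step 1:
n(E) = 3920 / 188.70 = 20.77 mol
n(A) = 9.840 mol
n/ν for E = 20.77/3 = 6.923
n/ν for A = 9.840/2 = 4.920
Smallest n/ν is A → limiting reagent.
n(X) produced = (2/2) × 9.840 = 9.840 mol
Step 2:
n(X) available = 9.840 mol
n(J) = 4.832 mol
n/ν for X = 9.840/3 = 3.280
n/ν for J = 4.832/2 = 2.416
Smallest n/ν is J → limiting reagent.
n(D) = (3/2) × 4.832 = 7.248 mol

7.25 mol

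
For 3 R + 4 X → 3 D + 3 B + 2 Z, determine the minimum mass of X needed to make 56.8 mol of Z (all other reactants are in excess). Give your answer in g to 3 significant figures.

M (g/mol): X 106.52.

12100 g

n(Z) = 56.80 mol
n(X) = (4/2) × 56.80 = 113.6 mol
mass = 113.6 × 106.52 = 12100 g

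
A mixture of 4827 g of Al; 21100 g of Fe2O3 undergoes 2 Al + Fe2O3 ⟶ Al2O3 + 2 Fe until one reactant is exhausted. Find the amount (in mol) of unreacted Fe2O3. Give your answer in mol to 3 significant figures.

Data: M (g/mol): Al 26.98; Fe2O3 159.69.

42.7 mol

n(Al) = 4827 / 26.98 = 178.9 mol
n(Fe2O3) = 21100 / 159.69 = 132.1 mol
n/ν for Al = 178.9/2 = 89.45
n/ν for Fe2O3 = 132.1/1 = 132.1
Smallest n/ν is Al → limiting reagent.
Fe2O3 consumed = (1/2) × 178.9 = 89.45 mol
Fe2O3 remaining = 132.1 − 89.45 = 42.65 mol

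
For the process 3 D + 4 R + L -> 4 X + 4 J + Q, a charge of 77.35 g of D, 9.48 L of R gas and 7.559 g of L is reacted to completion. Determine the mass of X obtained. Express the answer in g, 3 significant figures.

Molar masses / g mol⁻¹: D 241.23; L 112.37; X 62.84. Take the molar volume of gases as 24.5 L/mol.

n(D) = 77.35 / 241.23 = 0.3206 mol
n(R) = 9.480 / 24.5 = 0.3869 mol
n(L) = 7.559 / 112.37 = 0.06727 mol
n/ν → D: 0.1069, R: 0.09673, L: 0.06727; L is limiting.
n(X) = (4/1) × 0.06727 = 0.2691 mol
mass = 0.2691 × 62.84 = 16.91 g

16.9 g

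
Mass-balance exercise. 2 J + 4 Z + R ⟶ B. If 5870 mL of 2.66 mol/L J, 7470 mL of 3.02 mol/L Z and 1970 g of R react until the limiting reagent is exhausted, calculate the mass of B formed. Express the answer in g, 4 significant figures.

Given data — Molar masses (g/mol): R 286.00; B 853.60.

4814 g

n(J) = 2.66 × 5870/1000 = 15.61 mol
n(Z) = 3.02 × 7470/1000 = 22.56 mol
n(R) = 1970 / 286.00 = 6.888 mol
n/ν for J = 15.61/2 = 7.805
n/ν for Z = 22.56/4 = 5.640
n/ν for R = 6.888/1 = 6.888
Smallest n/ν is Z → limiting reagent.
n(B) = (1/4) × 22.56 = 5.640 mol
mass = 5.640 × 853.60 = 4814 g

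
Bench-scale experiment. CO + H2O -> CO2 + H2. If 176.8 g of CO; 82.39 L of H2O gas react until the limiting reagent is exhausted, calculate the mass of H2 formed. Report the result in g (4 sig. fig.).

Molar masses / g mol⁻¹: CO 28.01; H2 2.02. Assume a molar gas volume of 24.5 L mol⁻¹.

6.793 g

n(CO) = 176.8 / 28.01 = 6.312 mol
n(H2O) = 82.39 / 24.5 = 3.363 mol
n/ν → CO: 6.312, H2O: 3.363; H2O is limiting.
n(H2) = (1/1) × 3.363 = 3.363 mol
mass = 3.363 × 2.02 = 6.793 g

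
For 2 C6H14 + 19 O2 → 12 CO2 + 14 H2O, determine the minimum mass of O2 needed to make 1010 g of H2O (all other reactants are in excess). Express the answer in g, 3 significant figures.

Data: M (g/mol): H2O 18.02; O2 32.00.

n(H2O) = 1010 / 18.02 = 56.05 mol
n(O2) = (19/14) × 56.05 = 76.07 mol
mass = 76.07 × 32.00 = 2434 g

2430 g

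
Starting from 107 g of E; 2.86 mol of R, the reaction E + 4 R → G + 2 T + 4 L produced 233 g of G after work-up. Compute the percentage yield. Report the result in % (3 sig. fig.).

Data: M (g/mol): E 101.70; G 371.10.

87.8 %

n(E) = 107.0 / 101.70 = 1.052 mol
n(R) = 2.860 mol
n/ν → E: 1.052, R: 0.7150; R is limiting.
theoretical n(G) = (1/4) × 2.860 = 0.7150 mol → 265.3 g
% yield = 233 / 265.3 × 100 = 87.83 %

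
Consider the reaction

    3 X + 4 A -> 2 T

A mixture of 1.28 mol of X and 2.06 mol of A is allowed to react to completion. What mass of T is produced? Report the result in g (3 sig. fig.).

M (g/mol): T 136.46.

116 g

n(X) = 1.280 mol
n(A) = 2.060 mol
n/ν → X: 0.4267, A: 0.5150; X is limiting.
n(T) = (2/3) × 1.280 = 0.8533 mol
mass = 0.8533 × 136.46 = 116.4 g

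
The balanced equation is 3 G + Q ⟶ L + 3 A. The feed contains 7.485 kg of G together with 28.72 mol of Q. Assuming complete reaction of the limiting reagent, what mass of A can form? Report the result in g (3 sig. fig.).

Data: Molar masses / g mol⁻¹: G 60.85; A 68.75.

n(G) = 7.485×1000 / 60.85 = 123.0 mol
n(Q) = 28.72 mol
n/ν → G: 41.00, Q: 28.72; Q is limiting.
n(A) = (3/1) × 28.72 = 86.16 mol
mass = 86.16 × 68.75 = 5924 g

5920 g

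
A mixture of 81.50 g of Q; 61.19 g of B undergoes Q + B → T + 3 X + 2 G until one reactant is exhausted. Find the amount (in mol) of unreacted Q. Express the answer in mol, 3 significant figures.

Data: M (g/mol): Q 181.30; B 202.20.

0.147 mol

n(Q) = 81.50 / 181.30 = 0.4495 mol
n(B) = 61.19 / 202.20 = 0.3026 mol
n/ν for Q = 0.4495/1 = 0.4495
n/ν for B = 0.3026/1 = 0.3026
Smallest n/ν is B → limiting reagent.
Q consumed = (1/1) × 0.3026 = 0.3026 mol
Q remaining = 0.4495 − 0.3026 = 0.1469 mol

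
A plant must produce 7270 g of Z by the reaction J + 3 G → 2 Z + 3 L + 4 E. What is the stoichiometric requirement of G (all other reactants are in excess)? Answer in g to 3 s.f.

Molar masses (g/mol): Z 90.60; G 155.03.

18700 g

n(Z) = 7270 / 90.60 = 80.24 mol
n(G) = (3/2) × 80.24 = 120.4 mol
mass = 120.4 × 155.03 = 18670 g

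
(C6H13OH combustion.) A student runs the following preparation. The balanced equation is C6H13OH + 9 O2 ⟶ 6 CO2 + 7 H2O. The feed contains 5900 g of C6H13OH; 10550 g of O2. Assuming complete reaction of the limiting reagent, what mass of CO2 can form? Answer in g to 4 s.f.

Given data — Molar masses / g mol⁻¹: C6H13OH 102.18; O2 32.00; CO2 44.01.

n(C6H13OH) = 5900 / 102.18 = 57.74 mol
n(O2) = 10550 / 32.00 = 329.7 mol
n/ν → C6H13OH: 57.74, O2: 36.63; O2 is limiting.
n(CO2) = (6/9) × 329.7 = 219.8 mol
mass = 219.8 × 44.01 = 9673 g

9673 g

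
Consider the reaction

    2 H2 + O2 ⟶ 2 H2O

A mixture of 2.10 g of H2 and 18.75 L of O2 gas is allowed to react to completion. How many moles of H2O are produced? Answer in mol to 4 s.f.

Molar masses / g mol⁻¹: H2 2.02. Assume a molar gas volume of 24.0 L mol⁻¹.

1.040 mol

n(H2) = 2.100 / 2.02 = 1.040 mol
n(O2) = 18.75 / 24.0 = 0.7813 mol
n/ν for H2 = 1.040/2 = 0.5200
n/ν for O2 = 0.7813/1 = 0.7813
Smallest n/ν is H2 → limiting reagent.
n(H2O) = (2/2) × 1.040 = 1.040 mol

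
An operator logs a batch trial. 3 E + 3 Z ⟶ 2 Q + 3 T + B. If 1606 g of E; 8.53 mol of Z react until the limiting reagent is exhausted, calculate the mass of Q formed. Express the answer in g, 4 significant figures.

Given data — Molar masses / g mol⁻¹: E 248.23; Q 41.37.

n(E) = 1606 / 248.23 = 6.470 mol
n(Z) = 8.530 mol
n/ν for E = 6.470/3 = 2.157
n/ν for Z = 8.530/3 = 2.843
Smallest n/ν is E → limiting reagent.
n(Q) = (2/3) × 6.470 = 4.313 mol
mass = 4.313 × 41.37 = 178.4 g

178.4 g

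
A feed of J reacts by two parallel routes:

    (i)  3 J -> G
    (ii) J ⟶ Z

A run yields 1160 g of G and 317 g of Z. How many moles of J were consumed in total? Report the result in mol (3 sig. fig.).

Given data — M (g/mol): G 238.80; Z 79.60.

18.6 mol

n(G) = 1160 / 238.80 = 4.858 mol
n(Z) = 317 / 79.60 = 3.982 mol
n(J) via (i) = (3/1)×4.858 = 14.57 mol
n(J) via (ii) = (1/1)×3.982 = 3.982 mol
total n(J) = 14.57 + 3.982 = 18.55 mol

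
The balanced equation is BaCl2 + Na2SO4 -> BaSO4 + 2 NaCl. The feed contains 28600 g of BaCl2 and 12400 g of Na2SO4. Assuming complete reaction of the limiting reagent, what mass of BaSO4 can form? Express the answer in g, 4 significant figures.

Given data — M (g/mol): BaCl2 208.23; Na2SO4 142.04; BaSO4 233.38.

n(BaCl2) = 28600 / 208.23 = 137.3 mol
n(Na2SO4) = 12400 / 142.04 = 87.30 mol
n/ν → BaCl2: 137.3, Na2SO4: 87.30; Na2SO4 is limiting.
n(BaSO4) = (1/1) × 87.30 = 87.30 mol
mass = 87.30 × 233.38 = 20370 g

20370 g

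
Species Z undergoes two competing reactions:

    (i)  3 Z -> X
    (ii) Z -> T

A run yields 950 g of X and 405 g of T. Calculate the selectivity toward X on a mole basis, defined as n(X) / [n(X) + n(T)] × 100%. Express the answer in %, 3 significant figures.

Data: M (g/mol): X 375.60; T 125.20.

n(X) = 950 / 375.60 = 2.529 mol
n(T) = 405 / 125.20 = 3.235 mol
selectivity = 2.529/(2.529+3.235) × 100 = 43.88 %

43.9 %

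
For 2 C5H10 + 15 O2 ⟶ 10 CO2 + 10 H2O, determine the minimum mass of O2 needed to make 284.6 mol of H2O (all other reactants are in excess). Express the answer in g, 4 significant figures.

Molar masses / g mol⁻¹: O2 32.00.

13660 g

n(H2O) = 284.6 mol
n(O2) = (15/10) × 284.6 = 426.9 mol
mass = 426.9 × 32.00 = 13660 g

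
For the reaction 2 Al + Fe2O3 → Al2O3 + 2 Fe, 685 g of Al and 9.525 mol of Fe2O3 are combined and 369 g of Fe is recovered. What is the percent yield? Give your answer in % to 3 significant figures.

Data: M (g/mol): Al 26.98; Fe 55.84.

n(Al) = 685.0 / 26.98 = 25.39 mol
n(Fe2O3) = 9.525 mol
n/ν for Al = 25.39/2 = 12.70
n/ν for Fe2O3 = 9.525/1 = 9.525
Smallest n/ν is Fe2O3 → limiting reagent.
theoretical n(Fe) = (2/1) × 9.525 = 19.05 mol → 1064 g
% yield = 369 / 1064 × 100 = 34.68 %

34.7 %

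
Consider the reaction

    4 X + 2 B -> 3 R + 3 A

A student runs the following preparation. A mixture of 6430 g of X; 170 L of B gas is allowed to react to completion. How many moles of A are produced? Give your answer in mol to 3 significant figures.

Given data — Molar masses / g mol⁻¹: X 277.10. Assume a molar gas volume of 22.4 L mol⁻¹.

11.4 mol

n(X) = 6430 / 277.10 = 23.20 mol
n(B) = 170.0 / 22.4 = 7.589 mol
n/ν for X = 23.20/4 = 5.800
n/ν for B = 7.589/2 = 3.795
Smallest n/ν is B → limiting reagent.
n(A) = (3/2) × 7.589 = 11.38 mol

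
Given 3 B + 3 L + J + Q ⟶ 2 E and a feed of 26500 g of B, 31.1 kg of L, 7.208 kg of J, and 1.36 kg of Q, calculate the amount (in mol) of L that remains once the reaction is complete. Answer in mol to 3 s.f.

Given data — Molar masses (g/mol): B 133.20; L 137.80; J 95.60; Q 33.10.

n(B) = 26500 / 133.20 = 198.9 mol
n(L) = 31.10×1000 / 137.80 = 225.7 mol
n(J) = 7.208×1000 / 95.60 = 75.40 mol
n(Q) = 1.360×1000 / 33.10 = 41.09 mol
n/ν for B = 198.9/3 = 66.30
n/ν for L = 225.7/3 = 75.23
n/ν for J = 75.40/1 = 75.40
n/ν for Q = 41.09/1 = 41.09
Smallest n/ν is Q → limiting reagent.
L consumed = (3/1) × 41.09 = 123.3 mol
L remaining = 225.7 − 123.3 = 102.4 mol

102 mol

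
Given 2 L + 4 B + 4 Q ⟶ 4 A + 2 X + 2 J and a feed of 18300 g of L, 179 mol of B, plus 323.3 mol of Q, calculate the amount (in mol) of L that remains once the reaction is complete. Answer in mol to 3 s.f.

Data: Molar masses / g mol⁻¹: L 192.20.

n(L) = 18300 / 192.20 = 95.21 mol
n(B) = 179.0 mol
n(Q) = 323.3 mol
n/ν for L = 95.21/2 = 47.61
n/ν for B = 179.0/4 = 44.75
n/ν for Q = 323.3/4 = 80.83
Smallest n/ν is B → limiting reagent.
L consumed = (2/4) × 179.0 = 89.50 mol
L remaining = 95.21 − 89.50 = 5.710 mol

5.71 mol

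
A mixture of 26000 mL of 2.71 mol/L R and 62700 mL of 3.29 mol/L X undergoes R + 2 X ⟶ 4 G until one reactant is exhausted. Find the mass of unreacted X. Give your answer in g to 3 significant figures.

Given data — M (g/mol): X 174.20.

n(R) = 2.71 × 26000/1000 = 70.46 mol
n(X) = 3.29 × 62700/1000 = 206.3 mol
n/ν for R = 70.46/1 = 70.46
n/ν for X = 206.3/2 = 103.2
Smallest n/ν is R → limiting reagent.
X consumed = (2/1) × 70.46 = 140.9 mol
X remaining = 206.3 − 140.9 = 65.40 mol
mass = 65.40 × 174.20 = 11390 g

11400 g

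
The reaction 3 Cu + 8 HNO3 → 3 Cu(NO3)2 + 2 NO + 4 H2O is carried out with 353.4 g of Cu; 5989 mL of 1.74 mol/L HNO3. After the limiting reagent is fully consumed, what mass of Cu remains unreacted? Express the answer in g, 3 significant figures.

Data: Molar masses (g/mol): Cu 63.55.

105 g

n(Cu) = 353.4 / 63.55 = 5.561 mol
n(HNO3) = 1.74 × 5989/1000 = 10.42 mol
n/ν → Cu: 1.854, HNO3: 1.303; HNO3 is limiting.
Cu consumed = (3/8) × 10.42 = 3.908 mol
Cu remaining = 5.561 − 3.908 = 1.653 mol
mass = 1.653 × 63.55 = 105.0 g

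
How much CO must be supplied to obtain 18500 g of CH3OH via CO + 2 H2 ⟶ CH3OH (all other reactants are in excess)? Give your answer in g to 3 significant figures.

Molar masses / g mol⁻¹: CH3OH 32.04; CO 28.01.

n(CH3OH) = 18500 / 32.04 = 577.4 mol
n(CO) = (1/1) × 577.4 = 577.4 mol
mass = 577.4 × 28.01 = 16170 g

16200 g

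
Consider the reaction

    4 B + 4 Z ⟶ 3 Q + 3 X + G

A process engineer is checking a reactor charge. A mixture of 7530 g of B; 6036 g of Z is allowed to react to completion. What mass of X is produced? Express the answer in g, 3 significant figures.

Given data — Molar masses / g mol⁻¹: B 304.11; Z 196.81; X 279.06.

5180 g

n(B) = 7530 / 304.11 = 24.76 mol
n(Z) = 6036 / 196.81 = 30.67 mol
n/ν for B = 24.76/4 = 6.190
n/ν for Z = 30.67/4 = 7.668
Smallest n/ν is B → limiting reagent.
n(X) = (3/4) × 24.76 = 18.57 mol
mass = 18.57 × 279.06 = 5182 g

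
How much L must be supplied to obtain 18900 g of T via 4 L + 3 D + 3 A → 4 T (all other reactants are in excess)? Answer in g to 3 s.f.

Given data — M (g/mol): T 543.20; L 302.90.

10500 g

n(T) = 18900 / 543.20 = 34.79 mol
n(L) = (4/4) × 34.79 = 34.79 mol
mass = 34.79 × 302.90 = 10540 g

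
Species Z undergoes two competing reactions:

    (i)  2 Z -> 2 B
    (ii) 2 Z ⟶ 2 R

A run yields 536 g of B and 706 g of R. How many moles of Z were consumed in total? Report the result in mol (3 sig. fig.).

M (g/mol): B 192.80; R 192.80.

6.44 mol

n(B) = 536 / 192.80 = 2.780 mol
n(R) = 706 / 192.80 = 3.662 mol
n(Z) via (i) = (2/2)×2.780 = 2.780 mol
n(Z) via (ii) = (2/2)×3.662 = 3.662 mol
total n(Z) = 2.780 + 3.662 = 6.442 mol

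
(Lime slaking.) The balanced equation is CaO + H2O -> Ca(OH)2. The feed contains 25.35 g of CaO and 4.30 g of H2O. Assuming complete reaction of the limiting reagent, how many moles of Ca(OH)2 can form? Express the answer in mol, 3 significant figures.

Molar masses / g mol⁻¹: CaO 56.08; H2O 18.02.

n(CaO) = 25.35 / 56.08 = 0.4520 mol
n(H2O) = 4.300 / 18.02 = 0.2386 mol
n/ν → CaO: 0.4520, H2O: 0.2386; H2O is limiting.
n(Ca(OH)2) = (1/1) × 0.2386 = 0.2386 mol

0.239 mol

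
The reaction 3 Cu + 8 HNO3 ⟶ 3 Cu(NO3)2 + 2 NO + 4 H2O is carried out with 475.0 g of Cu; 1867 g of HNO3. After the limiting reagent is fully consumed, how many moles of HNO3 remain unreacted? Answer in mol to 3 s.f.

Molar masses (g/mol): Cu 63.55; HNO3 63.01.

n(Cu) = 475.0 / 63.55 = 7.474 mol
n(HNO3) = 1867 / 63.01 = 29.63 mol
n/ν for Cu = 7.474/3 = 2.491
n/ν for HNO3 = 29.63/8 = 3.704
Smallest n/ν is Cu → limiting reagent.
HNO3 consumed = (8/3) × 7.474 = 19.93 mol
HNO3 remaining = 29.63 − 19.93 = 9.700 mol

9.70 mol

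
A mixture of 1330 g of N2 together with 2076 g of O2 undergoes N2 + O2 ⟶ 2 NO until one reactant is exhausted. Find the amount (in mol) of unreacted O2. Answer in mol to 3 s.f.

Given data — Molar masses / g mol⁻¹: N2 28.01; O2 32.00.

n(N2) = 1330 / 28.01 = 47.48 mol
n(O2) = 2076 / 32.00 = 64.88 mol
n/ν for N2 = 47.48/1 = 47.48
n/ν for O2 = 64.88/1 = 64.88
Smallest n/ν is N2 → limiting reagent.
O2 consumed = (1/1) × 47.48 = 47.48 mol
O2 remaining = 64.88 − 47.48 = 17.40 mol

17.4 mol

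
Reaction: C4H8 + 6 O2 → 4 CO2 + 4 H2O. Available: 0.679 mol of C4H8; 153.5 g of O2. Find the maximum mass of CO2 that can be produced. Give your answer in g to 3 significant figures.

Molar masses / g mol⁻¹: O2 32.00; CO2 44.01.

n(C4H8) = 0.6790 mol
n(O2) = 153.5 / 32.00 = 4.797 mol
n/ν for C4H8 = 0.6790/1 = 0.6790
n/ν for O2 = 4.797/6 = 0.7995
Smallest n/ν is C4H8 → limiting reagent.
n(CO2) = (4/1) × 0.6790 = 2.716 mol
mass = 2.716 × 44.01 = 119.5 g

120 g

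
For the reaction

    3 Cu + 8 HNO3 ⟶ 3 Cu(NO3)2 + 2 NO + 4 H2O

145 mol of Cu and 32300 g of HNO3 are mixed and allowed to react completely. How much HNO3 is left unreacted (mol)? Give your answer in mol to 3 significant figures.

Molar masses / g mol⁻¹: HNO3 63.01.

126 mol

n(Cu) = 145.0 mol
n(HNO3) = 32300 / 63.01 = 512.6 mol
n/ν for Cu = 145.0/3 = 48.33
n/ν for HNO3 = 512.6/8 = 64.08
Smallest n/ν is Cu → limiting reagent.
HNO3 consumed = (8/3) × 145.0 = 386.7 mol
HNO3 remaining = 512.6 − 386.7 = 125.9 mol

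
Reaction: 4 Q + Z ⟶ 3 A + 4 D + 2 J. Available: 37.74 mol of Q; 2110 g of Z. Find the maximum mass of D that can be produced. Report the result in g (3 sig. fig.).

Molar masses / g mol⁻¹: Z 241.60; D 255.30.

n(Q) = 37.74 mol
n(Z) = 2110 / 241.60 = 8.733 mol
n/ν for Q = 37.74/4 = 9.435
n/ν for Z = 8.733/1 = 8.733
Smallest n/ν is Z → limiting reagent.
n(D) = (4/1) × 8.733 = 34.93 mol
mass = 34.93 × 255.30 = 8918 g

8920 g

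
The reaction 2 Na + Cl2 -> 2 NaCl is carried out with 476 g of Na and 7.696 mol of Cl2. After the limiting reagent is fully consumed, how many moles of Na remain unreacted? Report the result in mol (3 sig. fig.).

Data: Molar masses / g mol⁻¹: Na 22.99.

5.31 mol

n(Na) = 476.0 / 22.99 = 20.70 mol
n(Cl2) = 7.696 mol
n/ν → Na: 10.35, Cl2: 7.696; Cl2 is limiting.
Na consumed = (2/1) × 7.696 = 15.39 mol
Na remaining = 20.70 − 15.39 = 5.310 mol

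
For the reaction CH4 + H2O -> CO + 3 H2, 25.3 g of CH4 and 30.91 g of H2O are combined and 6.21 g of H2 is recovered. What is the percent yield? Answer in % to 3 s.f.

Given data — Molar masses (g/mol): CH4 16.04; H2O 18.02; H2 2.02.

65.0 %

n(CH4) = 25.30 / 16.04 = 1.577 mol
n(H2O) = 30.91 / 18.02 = 1.715 mol
n/ν for CH4 = 1.577/1 = 1.577
n/ν for H2O = 1.715/1 = 1.715
Smallest n/ν is CH4 → limiting reagent.
theoretical n(H2) = (3/1) × 1.577 = 4.731 mol → 9.557 g
% yield = 6.21 / 9.557 × 100 = 64.98 %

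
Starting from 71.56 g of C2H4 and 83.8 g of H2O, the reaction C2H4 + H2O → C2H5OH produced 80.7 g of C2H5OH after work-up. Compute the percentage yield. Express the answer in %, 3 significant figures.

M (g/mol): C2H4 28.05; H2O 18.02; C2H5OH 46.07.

68.7 %

n(C2H4) = 71.56 / 28.05 = 2.551 mol
n(H2O) = 83.80 / 18.02 = 4.650 mol
n/ν → C2H4: 2.551, H2O: 4.650; C2H4 is limiting.
theoretical n(C2H5OH) = (1/1) × 2.551 = 2.551 mol → 117.5 g
% yield = 80.7 / 117.5 × 100 = 68.68 %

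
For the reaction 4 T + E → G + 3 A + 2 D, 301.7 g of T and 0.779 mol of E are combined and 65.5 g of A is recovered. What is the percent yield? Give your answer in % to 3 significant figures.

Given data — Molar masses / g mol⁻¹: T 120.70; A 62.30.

n(T) = 301.7 / 120.70 = 2.500 mol
n(E) = 0.7790 mol
n/ν for T = 2.500/4 = 0.6250
n/ν for E = 0.7790/1 = 0.7790
Smallest n/ν is T → limiting reagent.
theoretical n(A) = (3/4) × 2.500 = 1.875 mol → 116.8 g
% yield = 65.5 / 116.8 × 100 = 56.08 %

56.1 %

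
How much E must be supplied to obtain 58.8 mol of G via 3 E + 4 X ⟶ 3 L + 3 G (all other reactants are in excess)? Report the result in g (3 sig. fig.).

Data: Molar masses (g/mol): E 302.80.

17800 g

n(G) = 58.80 mol
n(E) = (3/3) × 58.80 = 58.80 mol
mass = 58.80 × 302.80 = 17800 g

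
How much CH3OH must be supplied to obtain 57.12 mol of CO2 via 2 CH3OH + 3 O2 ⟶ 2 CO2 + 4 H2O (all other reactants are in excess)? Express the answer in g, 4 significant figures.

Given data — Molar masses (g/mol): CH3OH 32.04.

n(CO2) = 57.12 mol
n(CH3OH) = (2/2) × 57.12 = 57.12 mol
mass = 57.12 × 32.04 = 1830 g

1830 g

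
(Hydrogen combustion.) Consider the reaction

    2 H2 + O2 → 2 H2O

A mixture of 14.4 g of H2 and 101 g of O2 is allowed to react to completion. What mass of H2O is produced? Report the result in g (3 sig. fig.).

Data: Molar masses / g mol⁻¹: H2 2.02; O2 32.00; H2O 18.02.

n(H2) = 14.40 / 2.02 = 7.129 mol
n(O2) = 101.0 / 32.00 = 3.156 mol
n/ν for H2 = 7.129/2 = 3.565
n/ν for O2 = 3.156/1 = 3.156
Smallest n/ν is O2 → limiting reagent.
n(H2O) = (2/1) × 3.156 = 6.312 mol
mass = 6.312 × 18.02 = 113.7 g

114 g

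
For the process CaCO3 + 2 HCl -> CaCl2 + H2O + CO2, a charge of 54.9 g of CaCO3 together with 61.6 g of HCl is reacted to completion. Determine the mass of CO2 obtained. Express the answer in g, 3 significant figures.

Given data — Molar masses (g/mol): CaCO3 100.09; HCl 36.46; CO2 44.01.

n(CaCO3) = 54.90 / 100.09 = 0.5485 mol
n(HCl) = 61.60 / 36.46 = 1.690 mol
n/ν for CaCO3 = 0.5485/1 = 0.5485
n/ν for HCl = 1.690/2 = 0.8450
Smallest n/ν is CaCO3 → limiting reagent.
n(CO2) = (1/1) × 0.5485 = 0.5485 mol
mass = 0.5485 × 44.01 = 24.14 g

24.1 g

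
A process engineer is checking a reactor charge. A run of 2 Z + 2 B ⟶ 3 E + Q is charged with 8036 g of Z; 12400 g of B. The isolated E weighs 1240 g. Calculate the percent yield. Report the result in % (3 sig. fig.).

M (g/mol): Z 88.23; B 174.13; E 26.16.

n(Z) = 8036 / 88.23 = 91.08 mol
n(B) = 12400 / 174.13 = 71.21 mol
n/ν for Z = 91.08/2 = 45.54
n/ν for B = 71.21/2 = 35.61
Smallest n/ν is B → limiting reagent.
theoretical n(E) = (3/2) × 71.21 = 106.8 mol → 2794 g
% yield = 1240 / 2794 × 100 = 44.38 %

44.4 %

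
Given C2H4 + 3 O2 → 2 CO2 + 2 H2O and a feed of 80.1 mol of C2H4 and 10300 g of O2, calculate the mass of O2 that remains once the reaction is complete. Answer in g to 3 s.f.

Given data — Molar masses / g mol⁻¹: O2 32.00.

2610 g

n(C2H4) = 80.10 mol
n(O2) = 10300 / 32.00 = 321.9 mol
n/ν → C2H4: 80.10, O2: 107.3; C2H4 is limiting.
O2 consumed = (3/1) × 80.10 = 240.3 mol
O2 remaining = 321.9 − 240.3 = 81.60 mol
mass = 81.60 × 32.00 = 2611 g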